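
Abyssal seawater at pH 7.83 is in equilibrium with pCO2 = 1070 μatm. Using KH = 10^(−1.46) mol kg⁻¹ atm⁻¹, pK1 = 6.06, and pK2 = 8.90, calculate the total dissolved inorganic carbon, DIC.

[CO2*] = KH · pCO2 = 10^(−1.46) × 1070×10^-6 = 3.710×10^-5 mol/kg
α₀ = 1/(1 + K1/[H⁺] + K1K2/[H⁺]²) = 1/(1 + 10^+1.77 + 10^+0.70) = 0.01541
DIC = [CO2*]/α₀ = 3.710×10^-5 / 0.01541 = 2.41 mmol/kg

DIC = 2.41 mmol/kg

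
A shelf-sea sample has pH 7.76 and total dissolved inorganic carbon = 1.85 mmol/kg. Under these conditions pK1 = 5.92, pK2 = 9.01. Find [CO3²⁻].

α₂ = 1 / (1 + [H⁺]/K2 + [H⁺]²/(K1K2)) = 1 / (1 + 10^+1.25 + 10^-0.59)
   = 1 / (1 + 17.783 + 0.25704) = 1/19.040 = 0.05252
[CO3²⁻] = α₂ × DIC = 0.05252 × 1.85 = 0.0972 mmol/kg

[CO3²⁻] = 0.0972 mmol/kg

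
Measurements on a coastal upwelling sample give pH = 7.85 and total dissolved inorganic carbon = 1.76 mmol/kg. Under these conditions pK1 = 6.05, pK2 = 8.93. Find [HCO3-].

[HCO3⁻] = 1.60 mmol/kg

α₁ = 1 / (1 + [H⁺]/K1 + K2/[H⁺]) = 1 / (1 + 10^-1.80 + 10^-1.08)
   = 1 / (1 + 0.015849 + 0.083176) = 1/1.0990 = 0.9099
[HCO3⁻] = α₁ × DIC = 0.9099 × 1.76 = 1.60 mmol/kg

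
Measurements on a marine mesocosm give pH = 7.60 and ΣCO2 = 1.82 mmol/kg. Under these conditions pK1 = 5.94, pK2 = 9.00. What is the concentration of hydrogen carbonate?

[HCO3⁻] = 1.71 mmol/kg

α₁ = 1 / (1 + [H⁺]/K1 + K2/[H⁺]) = 1 / (1 + 10^-1.66 + 10^-1.40)
   = 1 / (1 + 0.021878 + 0.039811) = 1/1.0617 = 0.9419
[HCO3⁻] = α₁ × DIC = 0.9419 × 1.82 = 1.71 mmol/kg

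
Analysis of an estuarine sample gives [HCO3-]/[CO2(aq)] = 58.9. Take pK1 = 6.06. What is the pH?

From K1 = [H⁺][HCO3-]/[CO2(aq)]:  pH = pK1 + log₁₀([HCO3-]/[CO2(aq)])
log₁₀(58.9) = +1.770
pH = 6.06 + (+1.770) = 7.83

pH = 7.83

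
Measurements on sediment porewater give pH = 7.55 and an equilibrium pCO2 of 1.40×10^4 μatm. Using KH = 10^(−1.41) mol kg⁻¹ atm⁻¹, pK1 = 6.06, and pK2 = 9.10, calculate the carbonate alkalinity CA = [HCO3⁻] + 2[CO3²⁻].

CA = 17.8 mmol/kg

[CO2*] = KH · pCO2 = 10^(−1.41) × 1.40×10^4×10^-6 = 5.447×10^-4 mol/kg
α₀ = 1/(1 + K1/[H⁺] + K1K2/[H⁺]²) = 1/(1 + 10^+1.49 + 10^-0.06) = 0.03051
DIC = [CO2*]/α₀ = 5.447×10^-4 / 0.03051 = 17.85 mmol/kg
CA = (α₁ + 2α₂)·DIC = (0.9429 + 2×0.02657) × 17.85 = 17.8 mmol/kg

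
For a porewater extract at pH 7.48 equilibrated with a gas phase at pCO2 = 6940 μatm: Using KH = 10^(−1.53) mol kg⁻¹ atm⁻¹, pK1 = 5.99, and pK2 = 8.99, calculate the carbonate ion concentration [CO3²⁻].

[CO3²⁻] = 0.196 mmol/kg

[CO2*] = KH · pCO2 = 10^(−1.53) × 6940×10^-6 = 2.048×10^-4 mol/kg
α₀ = 1/(1 + K1/[H⁺] + K1K2/[H⁺]²) = 1/(1 + 10^+1.49 + 10^-0.02) = 0.03043
DIC = [CO2*]/α₀ = 2.048×10^-4 / 0.03043 = 6.730 mmol/kg
[CO3²⁻] = α₂·DIC; α₂ = 0.02906, so [CO3²⁻] = 0.02906 × 6.730 = 0.196 mmol/kg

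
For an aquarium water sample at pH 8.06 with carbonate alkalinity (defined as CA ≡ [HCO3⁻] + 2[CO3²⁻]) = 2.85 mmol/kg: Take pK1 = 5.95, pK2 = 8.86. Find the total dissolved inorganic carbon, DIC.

DIC = 2.52 mmol/kg

CA = [HCO3⁻] + 2[CO3²⁻] = (α₁ + 2α₂)·DIC
At pH 8.06: [H⁺]/K1 = 10^-2.11 = 0.0077625, K2/[H⁺] = 10^-0.80 = 0.15849
α₁ = 1/(1 + 0.0077625 + 0.15849) = 1/1.1663 = 0.8574; α₂ = α₁·K2/[H⁺] = 0.1359
α₁ + 2α₂ = 1.1292
DIC = CA / (α₁ + 2α₂) = 2.85 / 1.1292 = 2.52 mmol/kg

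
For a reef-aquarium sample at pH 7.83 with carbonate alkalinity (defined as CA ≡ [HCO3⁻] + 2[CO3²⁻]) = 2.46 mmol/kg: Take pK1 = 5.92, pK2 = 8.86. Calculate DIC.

DIC = 2.29 mmol/kg

CA = [HCO3⁻] + 2[CO3²⁻] = (α₁ + 2α₂)·DIC
At pH 7.83: [H⁺]/K1 = 10^-1.91 = 0.012303, K2/[H⁺] = 10^-1.03 = 0.093325
α₁ = 1/(1 + 0.012303 + 0.093325) = 1/1.1056 = 0.9045; α₂ = α₁·K2/[H⁺] = 0.08441
α₁ + 2α₂ = 1.0733
DIC = CA / (α₁ + 2α₂) = 2.46 / 1.0733 = 2.29 mmol/kg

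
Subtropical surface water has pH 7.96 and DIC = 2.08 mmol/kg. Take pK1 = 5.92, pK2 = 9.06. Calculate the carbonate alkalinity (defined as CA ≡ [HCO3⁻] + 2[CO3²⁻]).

CA = 2.21 mmol/kg

CA = [HCO3⁻] + 2[CO3²⁻] = (α₁ + 2α₂)·DIC
At pH 7.96: [H⁺]/K1 = 10^-2.04 = 0.0091201, K2/[H⁺] = 10^-1.10 = 0.079433
α₁ = 1/(1 + 0.0091201 + 0.079433) = 1/1.0886 = 0.9187; α₂ = α₁·K2/[H⁺] = 0.07297
α₁ + 2α₂ = 1.0646
CA = 1.0646 × 2.08 = 2.21 mmol/kg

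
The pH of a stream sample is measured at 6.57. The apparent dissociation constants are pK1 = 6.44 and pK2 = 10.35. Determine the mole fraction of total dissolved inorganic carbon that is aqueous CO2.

α₀ = 1 / (1 + K1/[H⁺] + K1K2/[H⁺]²) = 1 / (1 + 10^+0.13 + 10^-3.65)
   = 1 / (1 + 1.3490 + 0.00022387) = 1/2.3492 = 0.4257

α₀ = 0.426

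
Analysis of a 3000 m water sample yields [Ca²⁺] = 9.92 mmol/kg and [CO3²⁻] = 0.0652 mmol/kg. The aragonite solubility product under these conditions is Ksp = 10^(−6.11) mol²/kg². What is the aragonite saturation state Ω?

Ksp = 10^(−6.11) = 7.762×10^-7
Ω = [Ca²⁺][CO3²⁻]/Ksp = (9.92×10^-3)(0.0652×10^-3) / 7.762×10^-7 = 0.833

Ω = 0.833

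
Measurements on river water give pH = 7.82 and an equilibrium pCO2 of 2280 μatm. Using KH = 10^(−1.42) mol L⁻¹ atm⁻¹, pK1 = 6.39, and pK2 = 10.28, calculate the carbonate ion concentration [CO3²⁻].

[CO3²⁻] = 8.09 μmol/L

[CO2*] = KH · pCO2 = 10^(−1.42) × 2280×10^-6 = 8.668×10^-5 mol/L
α₀ = 1/(1 + K1/[H⁺] + K1K2/[H⁺]²) = 1/(1 + 10^+1.43 + 10^-1.03) = 0.03570
DIC = [CO2*]/α₀ = 8.668×10^-5 / 0.03570 = 2.428 mmol/L
[CO3²⁻] = α₂·DIC; α₂ = 0.003332, so [CO3²⁻] = 0.003332 × 2.428 = 0.00809 mmol/L = 8.09 μmol/L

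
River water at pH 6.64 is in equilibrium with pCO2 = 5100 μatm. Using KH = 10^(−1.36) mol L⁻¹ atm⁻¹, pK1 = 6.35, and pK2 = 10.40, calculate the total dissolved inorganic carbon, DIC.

[CO2*] = KH · pCO2 = 10^(−1.36) × 5100×10^-6 = 2.226×10^-4 mol/L
α₀ = 1/(1 + K1/[H⁺] + K1K2/[H⁺]²) = 1/(1 + 10^+0.29 + 10^-3.47) = 0.3390
DIC = [CO2*]/α₀ = 2.226×10^-4 / 0.3390 = 0.657 mmol/L

DIC = 0.657 mmol/L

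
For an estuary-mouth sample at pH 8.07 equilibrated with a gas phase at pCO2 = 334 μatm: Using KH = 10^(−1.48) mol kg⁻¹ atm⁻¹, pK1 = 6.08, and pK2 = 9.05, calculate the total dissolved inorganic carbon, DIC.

[CO2*] = KH · pCO2 = 10^(−1.48) × 334×10^-6 = 1.106×10^-5 mol/kg
α₀ = 1/(1 + K1/[H⁺] + K1K2/[H⁺]²) = 1/(1 + 10^+1.99 + 10^+1.01) = 0.009178
DIC = [CO2*]/α₀ = 1.106×10^-5 / 0.009178 = 1.21 mmol/kg

DIC = 1.21 mmol/kg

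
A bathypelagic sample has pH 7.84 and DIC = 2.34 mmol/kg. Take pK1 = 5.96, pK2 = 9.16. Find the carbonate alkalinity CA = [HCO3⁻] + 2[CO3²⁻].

CA = 2.42 mmol/kg

CA = [HCO3⁻] + 2[CO3²⁻] = (α₁ + 2α₂)·DIC
At pH 7.84: [H⁺]/K1 = 10^-1.88 = 0.013183, K2/[H⁺] = 10^-1.32 = 0.047863
α₁ = 1/(1 + 0.013183 + 0.047863) = 1/1.0610 = 0.9425; α₂ = α₁·K2/[H⁺] = 0.04511
α₁ + 2α₂ = 1.0327
CA = 1.0327 × 2.34 = 2.42 mmol/kg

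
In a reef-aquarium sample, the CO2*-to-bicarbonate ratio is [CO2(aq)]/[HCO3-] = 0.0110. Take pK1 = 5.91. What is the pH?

pH = 7.87

From K1 = [H⁺][HCO3-]/[CO2(aq)]:  pH = pK1 − log₁₀([CO2(aq)]/[HCO3-])
log₁₀(0.0110) = -1.959
pH = 5.91 − (-1.959) = 7.87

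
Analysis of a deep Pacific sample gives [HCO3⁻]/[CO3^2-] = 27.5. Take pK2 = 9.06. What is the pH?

pH = 7.62

From K2 = [H⁺][CO3^2-]/[HCO3⁻]:  pH = pK2 − log₁₀([HCO3⁻]/[CO3^2-])
log₁₀(27.5) = +1.439
pH = 9.06 − (+1.439) = 7.62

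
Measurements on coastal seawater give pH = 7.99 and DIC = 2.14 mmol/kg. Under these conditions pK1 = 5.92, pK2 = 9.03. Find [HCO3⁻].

α₁ = 1 / (1 + [H⁺]/K1 + K2/[H⁺]) = 1 / (1 + 10^-2.07 + 10^-1.04)
   = 1 / (1 + 0.0085114 + 0.091201) = 1/1.0997 = 0.9093
[HCO3⁻] = α₁ × DIC = 0.9093 × 2.14 = 1.95 mmol/kg

[HCO3⁻] = 1.95 mmol/kg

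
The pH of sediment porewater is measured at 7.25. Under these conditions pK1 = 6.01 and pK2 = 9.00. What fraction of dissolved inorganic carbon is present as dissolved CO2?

α₀ = 1 / (1 + K1/[H⁺] + K1K2/[H⁺]²) = 1 / (1 + 10^+1.24 + 10^-0.51)
   = 1 / (1 + 17.378 + 0.30903) = 1/18.687 = 0.05351

α₀ = 0.0535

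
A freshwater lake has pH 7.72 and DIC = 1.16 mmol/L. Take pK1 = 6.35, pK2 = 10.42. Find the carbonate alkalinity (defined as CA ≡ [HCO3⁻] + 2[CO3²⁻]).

CA = 1.11 mmol/L

CA = [HCO3⁻] + 2[CO3²⁻] = (α₁ + 2α₂)·DIC
At pH 7.72: [H⁺]/K1 = 10^-1.37 = 0.042658, K2/[H⁺] = 10^-2.70 = 0.0019953
α₁ = 1/(1 + 0.042658 + 0.0019953) = 1/1.0447 = 0.9573; α₂ = α₁·K2/[H⁺] = 0.001910
α₁ + 2α₂ = 0.9611
CA = 0.9611 × 1.16 = 1.11 mmol/L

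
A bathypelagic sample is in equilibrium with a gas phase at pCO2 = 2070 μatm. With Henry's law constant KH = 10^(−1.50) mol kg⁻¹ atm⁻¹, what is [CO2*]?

[CO2*] = 65.5 μmol/kg

KH = 10^(−1.50) = 3.162×10^-2 mol kg⁻¹ atm⁻¹
[CO2*] = KH · pCO2 = 3.162×10^-2 × 2070×10^-6 atm = 6.55×10^-5 mol/kg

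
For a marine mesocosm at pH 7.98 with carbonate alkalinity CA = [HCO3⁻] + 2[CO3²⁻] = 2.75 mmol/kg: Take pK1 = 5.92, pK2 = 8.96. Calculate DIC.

DIC = 2.53 mmol/kg

CA = [HCO3⁻] + 2[CO3²⁻] = (α₁ + 2α₂)·DIC
At pH 7.98: [H⁺]/K1 = 10^-2.06 = 0.0087096, K2/[H⁺] = 10^-0.98 = 0.10471
α₁ = 1/(1 + 0.0087096 + 0.10471) = 1/1.1134 = 0.8981; α₂ = α₁·K2/[H⁺] = 0.09405
α₁ + 2α₂ = 1.0862
DIC = CA / (α₁ + 2α₂) = 2.75 / 1.0862 = 2.53 mmol/kg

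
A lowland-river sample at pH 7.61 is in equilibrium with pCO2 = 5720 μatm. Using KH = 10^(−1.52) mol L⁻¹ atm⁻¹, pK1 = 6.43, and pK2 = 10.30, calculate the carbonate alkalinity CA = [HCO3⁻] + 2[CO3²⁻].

CA = 2.63 mmol/L

[CO2*] = KH · pCO2 = 10^(−1.52) × 5720×10^-6 = 1.727×10^-4 mol/L
α₀ = 1/(1 + K1/[H⁺] + K1K2/[H⁺]²) = 1/(1 + 10^+1.18 + 10^-1.51) = 0.06186
DIC = [CO2*]/α₀ = 1.727×10^-4 / 0.06186 = 2.793 mmol/L
CA = (α₁ + 2α₂)·DIC = (0.9362 + 2×0.001912) × 2.793 = 2.63 mmol/L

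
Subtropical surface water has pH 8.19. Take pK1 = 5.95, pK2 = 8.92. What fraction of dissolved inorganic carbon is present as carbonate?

α₂ = 1 / (1 + [H⁺]/K2 + [H⁺]²/(K1K2)) = 1 / (1 + 10^+0.73 + 10^-1.51)
   = 1 / (1 + 5.3703 + 0.030903) = 1/6.4012 = 0.1562

α₂ = 0.156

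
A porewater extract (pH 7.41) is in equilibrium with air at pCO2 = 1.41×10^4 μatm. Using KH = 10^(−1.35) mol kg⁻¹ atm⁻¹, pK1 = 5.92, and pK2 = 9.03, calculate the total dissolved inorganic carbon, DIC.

[CO2*] = KH · pCO2 = 10^(−1.35) × 1.41×10^4×10^-6 = 6.298×10^-4 mol/kg
α₀ = 1/(1 + K1/[H⁺] + K1K2/[H⁺]²) = 1/(1 + 10^+1.49 + 10^-0.13) = 0.03063
DIC = [CO2*]/α₀ = 6.298×10^-4 / 0.03063 = 20.6 mmol/kg

DIC = 20.6 mmol/kg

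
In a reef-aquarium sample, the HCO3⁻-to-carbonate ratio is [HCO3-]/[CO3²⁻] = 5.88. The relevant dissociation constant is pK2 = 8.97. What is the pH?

From K2 = [H⁺][CO3²⁻]/[HCO3-]:  pH = pK2 − log₁₀([HCO3-]/[CO3²⁻])
log₁₀(5.88) = +0.769
pH = 8.97 − (+0.769) = 8.20

pH = 8.20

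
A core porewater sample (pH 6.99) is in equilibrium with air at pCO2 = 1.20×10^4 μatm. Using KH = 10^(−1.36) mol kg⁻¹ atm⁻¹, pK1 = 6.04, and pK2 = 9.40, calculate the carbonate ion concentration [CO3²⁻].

[CO3²⁻] = 18.2 μmol/kg

[CO2*] = KH · pCO2 = 10^(−1.36) × 1.20×10^4×10^-6 = 5.238×10^-4 mol/kg
α₀ = 1/(1 + K1/[H⁺] + K1K2/[H⁺]²) = 1/(1 + 10^+0.95 + 10^-1.46) = 0.1005
DIC = [CO2*]/α₀ = 5.238×10^-4 / 0.1005 = 5.211 mmol/kg
[CO3²⁻] = α₂·DIC; α₂ = 0.003486, so [CO3²⁻] = 0.003486 × 5.211 = 0.0182 mmol/kg = 18.2 μmol/kg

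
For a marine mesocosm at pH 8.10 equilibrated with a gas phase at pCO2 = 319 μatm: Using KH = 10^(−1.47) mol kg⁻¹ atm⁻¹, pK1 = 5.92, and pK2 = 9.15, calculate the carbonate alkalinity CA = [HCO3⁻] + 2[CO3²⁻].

CA = 1.93 mmol/kg

[CO2*] = KH · pCO2 = 10^(−1.47) × 319×10^-6 = 1.081×10^-5 mol/kg
α₀ = 1/(1 + K1/[H⁺] + K1K2/[H⁺]²) = 1/(1 + 10^+2.18 + 10^+1.13) = 0.006030
DIC = [CO2*]/α₀ = 1.081×10^-5 / 0.006030 = 1.793 mmol/kg
CA = (α₁ + 2α₂)·DIC = (0.9126 + 2×0.08134) × 1.793 = 1.93 mmol/kg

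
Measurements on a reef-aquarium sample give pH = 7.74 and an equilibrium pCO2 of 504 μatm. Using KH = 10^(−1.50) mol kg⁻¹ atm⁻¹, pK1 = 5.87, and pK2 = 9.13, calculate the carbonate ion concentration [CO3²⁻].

[CO3²⁻] = 0.0481 mmol/kg

[CO2*] = KH · pCO2 = 10^(−1.50) × 504×10^-6 = 1.594×10^-5 mol/kg
α₀ = 1/(1 + K1/[H⁺] + K1K2/[H⁺]²) = 1/(1 + 10^+1.87 + 10^+0.48) = 0.01280
DIC = [CO2*]/α₀ = 1.594×10^-5 / 0.01280 = 1.246 mmol/kg
[CO3²⁻] = α₂·DIC; α₂ = 0.03864, so [CO3²⁻] = 0.03864 × 1.246 = 0.0481 mmol/kg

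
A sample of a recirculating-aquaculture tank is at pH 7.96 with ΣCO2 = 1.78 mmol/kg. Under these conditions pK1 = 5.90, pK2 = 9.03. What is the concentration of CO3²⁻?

α₂ = 1 / (1 + [H⁺]/K2 + [H⁺]²/(K1K2)) = 1 / (1 + 10^+1.07 + 10^-0.99)
   = 1 / (1 + 11.749 + 0.10233) = 1/12.851 = 0.07781
[CO3²⁻] = α₂ × DIC = 0.07781 × 1.78 = 0.139 mmol/kg

[CO3²⁻] = 0.139 mmol/kg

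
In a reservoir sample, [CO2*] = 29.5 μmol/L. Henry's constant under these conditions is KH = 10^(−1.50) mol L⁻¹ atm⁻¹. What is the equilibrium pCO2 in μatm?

pCO2 = 933 μatm

KH = 10^(−1.50) = 3.162×10^-2 mol L⁻¹ atm⁻¹
pCO2 = [CO2*]/KH = 29.5×10^-6 / 3.162×10^-2 = 9.33×10^-4 atm = 933 μatm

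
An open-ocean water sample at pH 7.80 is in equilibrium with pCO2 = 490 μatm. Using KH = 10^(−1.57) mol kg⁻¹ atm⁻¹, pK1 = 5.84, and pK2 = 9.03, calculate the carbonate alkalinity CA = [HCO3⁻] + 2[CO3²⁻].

[CO2*] = KH · pCO2 = 10^(−1.57) × 490×10^-6 = 1.319×10^-5 mol/kg
α₀ = 1/(1 + K1/[H⁺] + K1K2/[H⁺]²) = 1/(1 + 10^+1.96 + 10^+0.73) = 0.01025
DIC = [CO2*]/α₀ = 1.319×10^-5 / 0.01025 = 1.287 mmol/kg
CA = (α₁ + 2α₂)·DIC = (0.9347 + 2×0.05504) × 1.287 = 1.34 mmol/kg

CA = 1.34 mmol/kg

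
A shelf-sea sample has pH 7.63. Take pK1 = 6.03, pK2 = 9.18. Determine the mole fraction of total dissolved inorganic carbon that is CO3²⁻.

α₂ = 1 / (1 + [H⁺]/K2 + [H⁺]²/(K1K2)) = 1 / (1 + 10^+1.55 + 10^-0.05)
   = 1 / (1 + 35.481 + 0.89125) = 1/37.373 = 0.02676

α₂ = 0.0268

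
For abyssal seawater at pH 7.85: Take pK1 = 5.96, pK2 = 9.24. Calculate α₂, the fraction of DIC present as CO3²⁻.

α₂ = 0.0387

α₂ = 1 / (1 + [H⁺]/K2 + [H⁺]²/(K1K2)) = 1 / (1 + 10^+1.39 + 10^-0.50)
   = 1 / (1 + 24.547 + 0.31623) = 1/25.863 = 0.03866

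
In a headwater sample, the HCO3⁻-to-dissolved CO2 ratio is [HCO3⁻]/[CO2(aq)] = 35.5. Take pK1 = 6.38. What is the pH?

pH = 7.93

From K1 = [H⁺][HCO3⁻]/[CO2(aq)]:  pH = pK1 + log₁₀([HCO3⁻]/[CO2(aq)])
log₁₀(35.5) = +1.550
pH = 6.38 + (+1.550) = 7.93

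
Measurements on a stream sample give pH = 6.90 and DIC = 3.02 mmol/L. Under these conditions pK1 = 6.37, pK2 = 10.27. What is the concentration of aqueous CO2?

[CO2*] = 0.688 mmol/L

α₀ = 1 / (1 + K1/[H⁺] + K1K2/[H⁺]²) = 1 / (1 + 10^+0.53 + 10^-2.84)
   = 1 / (1 + 3.3884 + 0.0014454) = 1/4.3899 = 0.2278
[CO2*] = α₀ × DIC = 0.2278 × 3.02 = 0.688 mmol/L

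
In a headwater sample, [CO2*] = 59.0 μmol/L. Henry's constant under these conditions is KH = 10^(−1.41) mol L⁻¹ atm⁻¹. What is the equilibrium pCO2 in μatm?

pCO2 = 1520 μatm

KH = 10^(−1.41) = 3.890×10^-2 mol L⁻¹ atm⁻¹
pCO2 = [CO2*]/KH = 59.0×10^-6 / 3.890×10^-2 = 1.52×10^-3 atm = 1520 μatm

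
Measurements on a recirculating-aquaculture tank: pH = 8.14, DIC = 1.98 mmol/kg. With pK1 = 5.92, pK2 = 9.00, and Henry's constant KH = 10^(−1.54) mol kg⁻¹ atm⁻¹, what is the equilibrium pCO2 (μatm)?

pCO2 = 362 μatm

α₀ = 1 / (1 + K1/[H⁺] + K1K2/[H⁺]²) = 1 / (1 + 10^+2.22 + 10^+1.36)
   = 1 / (1 + 165.96 + 22.909) = 1/189.87 = 0.005267
[CO2*] = α₀ × DIC = 0.005267 × 1.98 = 0.01043 mmol/kg = 10.43 μmol/kg
pCO2 = [CO2*]/KH = 1.043×10^-5 / 2.884×10^-2 = 362 μatm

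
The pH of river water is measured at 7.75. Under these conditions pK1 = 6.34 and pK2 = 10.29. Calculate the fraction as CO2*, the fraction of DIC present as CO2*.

α₀ = 0.0373

α₀ = 1 / (1 + K1/[H⁺] + K1K2/[H⁺]²) = 1 / (1 + 10^+1.41 + 10^-1.13)
   = 1 / (1 + 25.704 + 0.074131) = 1/26.778 = 0.03734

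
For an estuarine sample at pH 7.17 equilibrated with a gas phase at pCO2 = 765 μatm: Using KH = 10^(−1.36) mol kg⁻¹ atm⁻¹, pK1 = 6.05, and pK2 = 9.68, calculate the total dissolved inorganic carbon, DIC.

DIC = 0.475 mmol/kg

[CO2*] = KH · pCO2 = 10^(−1.36) × 765×10^-6 = 3.339×10^-5 mol/kg
α₀ = 1/(1 + K1/[H⁺] + K1K2/[H⁺]²) = 1/(1 + 10^+1.12 + 10^-1.39) = 0.07031
DIC = [CO2*]/α₀ = 3.339×10^-5 / 0.07031 = 0.475 mmol/kg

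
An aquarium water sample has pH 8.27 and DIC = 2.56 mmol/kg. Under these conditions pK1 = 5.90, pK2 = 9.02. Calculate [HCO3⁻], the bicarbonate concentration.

α₁ = 1 / (1 + [H⁺]/K1 + K2/[H⁺]) = 1 / (1 + 10^-2.37 + 10^-0.75)
   = 1 / (1 + 0.0042658 + 0.17783) = 1/1.1821 = 0.8460
[HCO3⁻] = α₁ × DIC = 0.8460 × 2.56 = 2.17 mmol/kg

[HCO3⁻] = 2.17 mmol/kg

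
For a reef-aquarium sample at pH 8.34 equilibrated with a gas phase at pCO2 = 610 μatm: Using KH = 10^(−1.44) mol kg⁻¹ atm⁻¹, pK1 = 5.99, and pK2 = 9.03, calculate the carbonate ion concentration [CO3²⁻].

[CO3²⁻] = 1.01 mmol/kg

[CO2*] = KH · pCO2 = 10^(−1.44) × 610×10^-6 = 2.215×10^-5 mol/kg
α₀ = 1/(1 + K1/[H⁺] + K1K2/[H⁺]²) = 1/(1 + 10^+2.35 + 10^+1.66) = 0.003696
DIC = [CO2*]/α₀ = 2.215×10^-5 / 0.003696 = 5.993 mmol/kg
[CO3²⁻] = α₂·DIC; α₂ = 0.1689, so [CO3²⁻] = 0.1689 × 5.993 = 1.01 mmol/kg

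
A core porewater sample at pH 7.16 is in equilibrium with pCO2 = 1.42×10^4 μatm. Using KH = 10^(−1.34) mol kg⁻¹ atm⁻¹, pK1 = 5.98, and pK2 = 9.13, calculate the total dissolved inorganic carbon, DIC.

DIC = 10.6 mmol/kg

[CO2*] = KH · pCO2 = 10^(−1.34) × 1.42×10^4×10^-6 = 6.491×10^-4 mol/kg
α₀ = 1/(1 + K1/[H⁺] + K1K2/[H⁺]²) = 1/(1 + 10^+1.18 + 10^-0.79) = 0.06136
DIC = [CO2*]/α₀ = 6.491×10^-4 / 0.06136 = 10.6 mmol/kg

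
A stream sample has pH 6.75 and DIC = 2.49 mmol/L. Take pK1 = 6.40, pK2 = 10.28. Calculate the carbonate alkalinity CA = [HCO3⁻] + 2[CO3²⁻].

CA = 1.72 mmol/L

CA = [HCO3⁻] + 2[CO3²⁻] = (α₁ + 2α₂)·DIC
At pH 6.75: [H⁺]/K1 = 10^-0.35 = 0.44668, K2/[H⁺] = 10^-3.53 = 0.00029512
α₁ = 1/(1 + 0.44668 + 0.00029512) = 1/1.4470 = 0.6911; α₂ = α₁·K2/[H⁺] = 0.0002040
α₁ + 2α₂ = 0.6915
CA = 0.6915 × 2.49 = 1.72 mmol/L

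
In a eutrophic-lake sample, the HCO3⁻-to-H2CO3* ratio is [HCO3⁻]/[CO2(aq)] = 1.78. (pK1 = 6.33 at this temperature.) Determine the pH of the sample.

pH = 6.58

From K1 = [H⁺][HCO3⁻]/[CO2(aq)]:  pH = pK1 + log₁₀([HCO3⁻]/[CO2(aq)])
log₁₀(1.78) = +0.250
pH = 6.33 + (+0.250) = 6.58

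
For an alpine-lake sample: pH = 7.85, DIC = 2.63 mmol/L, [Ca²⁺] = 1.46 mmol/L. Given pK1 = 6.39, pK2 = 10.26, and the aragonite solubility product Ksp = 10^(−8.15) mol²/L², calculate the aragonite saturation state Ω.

α₂ = 1 / (1 + [H⁺]/K2 + [H⁺]²/(K1K2)) = 1 / (1 + 10^+2.41 + 10^+0.95)
   = 1 / (1 + 257.04 + 8.9125) = 1/266.95 = 0.003746
[CO3²⁻] = α₂ × DIC = 0.003746 × 2.63 = 0.009852 mmol/L = 9.852 μmol/L
Ksp = 10^(−8.15) = 7.079×10^-9
Ω = [Ca²⁺][CO3²⁻]/Ksp = (1.46×10^-3)(9.852×10^-6) / 7.079×10^-9 = 2.03

Ω = 2.03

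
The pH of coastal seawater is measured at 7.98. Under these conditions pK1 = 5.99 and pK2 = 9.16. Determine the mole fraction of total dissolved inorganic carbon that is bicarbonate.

α₁ = 1 / (1 + [H⁺]/K1 + K2/[H⁺]) = 1 / (1 + 10^-1.99 + 10^-1.18)
   = 1 / (1 + 0.010233 + 0.066069) = 1/1.0763 = 0.9291

α₁ = 0.929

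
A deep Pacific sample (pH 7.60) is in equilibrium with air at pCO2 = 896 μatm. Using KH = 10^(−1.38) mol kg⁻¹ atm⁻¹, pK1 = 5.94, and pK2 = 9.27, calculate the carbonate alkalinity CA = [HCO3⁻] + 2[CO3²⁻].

CA = 1.78 mmol/kg

[CO2*] = KH · pCO2 = 10^(−1.38) × 896×10^-6 = 3.735×10^-5 mol/kg
α₀ = 1/(1 + K1/[H⁺] + K1K2/[H⁺]²) = 1/(1 + 10^+1.66 + 10^-0.01) = 0.02097
DIC = [CO2*]/α₀ = 3.735×10^-5 / 0.02097 = 1.781 mmol/kg
CA = (α₁ + 2α₂)·DIC = (0.9585 + 2×0.02049) × 1.781 = 1.78 mmol/kg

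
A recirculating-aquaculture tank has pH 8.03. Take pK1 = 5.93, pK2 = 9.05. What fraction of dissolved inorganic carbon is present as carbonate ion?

α₂ = 0.0865

α₂ = 1 / (1 + [H⁺]/K2 + [H⁺]²/(K1K2)) = 1 / (1 + 10^+1.02 + 10^-1.08)
   = 1 / (1 + 10.471 + 0.083176) = 1/11.554 = 0.08655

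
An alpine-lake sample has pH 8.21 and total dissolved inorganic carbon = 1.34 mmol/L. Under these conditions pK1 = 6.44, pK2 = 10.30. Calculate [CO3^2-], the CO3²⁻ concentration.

α₂ = 1 / (1 + [H⁺]/K2 + [H⁺]²/(K1K2)) = 1 / (1 + 10^+2.09 + 10^+0.32)
   = 1 / (1 + 123.03 + 2.0893) = 1/126.12 = 0.007929
[CO3²⁻] = α₂ × DIC = 0.007929 × 1.34 = 0.0106 mmol/L = 10.6 μmol/L

[CO3²⁻] = 10.6 μmol/L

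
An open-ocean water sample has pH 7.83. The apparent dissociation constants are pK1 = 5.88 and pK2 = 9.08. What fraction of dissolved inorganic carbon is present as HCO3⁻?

α₁ = 0.937

α₁ = 1 / (1 + [H⁺]/K1 + K2/[H⁺]) = 1 / (1 + 10^-1.95 + 10^-1.25)
   = 1 / (1 + 0.011220 + 0.056234) = 1/1.0675 = 0.9368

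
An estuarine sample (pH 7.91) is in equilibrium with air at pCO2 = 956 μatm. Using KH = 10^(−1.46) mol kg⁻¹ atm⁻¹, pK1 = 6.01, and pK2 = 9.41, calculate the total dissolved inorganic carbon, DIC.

DIC = 2.75 mmol/kg

[CO2*] = KH · pCO2 = 10^(−1.46) × 956×10^-6 = 3.315×10^-5 mol/kg
α₀ = 1/(1 + K1/[H⁺] + K1K2/[H⁺]²) = 1/(1 + 10^+1.90 + 10^+0.40) = 0.01206
DIC = [CO2*]/α₀ = 3.315×10^-5 / 0.01206 = 2.75 mmol/kg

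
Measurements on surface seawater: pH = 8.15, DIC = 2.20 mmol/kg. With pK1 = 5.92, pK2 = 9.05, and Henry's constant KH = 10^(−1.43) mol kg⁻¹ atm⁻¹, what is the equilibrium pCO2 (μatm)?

α₀ = 1 / (1 + K1/[H⁺] + K1K2/[H⁺]²) = 1 / (1 + 10^+2.23 + 10^+1.33)
   = 1 / (1 + 169.82 + 21.380) = 1/192.20 = 0.005203
[CO2*] = α₀ × DIC = 0.005203 × 2.20 = 0.01145 mmol/kg = 11.45 μmol/kg
pCO2 = [CO2*]/KH = 1.145×10^-5 / 3.715×10^-2 = 308 μatm

pCO2 = 308 μatm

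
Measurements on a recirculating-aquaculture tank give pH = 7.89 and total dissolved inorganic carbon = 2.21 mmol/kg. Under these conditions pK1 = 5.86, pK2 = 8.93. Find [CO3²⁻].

[CO3²⁻] = 0.183 mmol/kg

α₂ = 1 / (1 + [H⁺]/K2 + [H⁺]²/(K1K2)) = 1 / (1 + 10^+1.04 + 10^-0.99)
   = 1 / (1 + 10.965 + 0.10233) = 1/12.067 = 0.08287
[CO3²⁻] = α₂ × DIC = 0.08287 × 2.21 = 0.183 mmol/kg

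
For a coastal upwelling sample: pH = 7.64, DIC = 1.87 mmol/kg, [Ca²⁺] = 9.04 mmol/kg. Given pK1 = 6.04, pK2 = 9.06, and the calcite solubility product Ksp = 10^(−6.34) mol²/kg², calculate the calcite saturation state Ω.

α₂ = 1 / (1 + [H⁺]/K2 + [H⁺]²/(K1K2)) = 1 / (1 + 10^+1.42 + 10^-0.18)
   = 1 / (1 + 26.303 + 0.66069) = 1/27.963 = 0.03576
[CO3²⁻] = α₂ × DIC = 0.03576 × 1.87 = 0.06687 mmol/kg
Ksp = 10^(−6.34) = 4.571×10^-7
Ω = [Ca²⁺][CO3²⁻]/Ksp = (9.04×10^-3)(6.687×10^-5) / 4.571×10^-7 = 1.32

Ω = 1.32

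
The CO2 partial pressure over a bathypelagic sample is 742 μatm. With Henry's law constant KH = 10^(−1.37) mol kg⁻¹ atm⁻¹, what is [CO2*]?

[CO2*] = 31.7 μmol/kg

KH = 10^(−1.37) = 4.266×10^-2 mol kg⁻¹ atm⁻¹
[CO2*] = KH · pCO2 = 4.266×10^-2 × 742×10^-6 atm = 3.17×10^-5 mol/kg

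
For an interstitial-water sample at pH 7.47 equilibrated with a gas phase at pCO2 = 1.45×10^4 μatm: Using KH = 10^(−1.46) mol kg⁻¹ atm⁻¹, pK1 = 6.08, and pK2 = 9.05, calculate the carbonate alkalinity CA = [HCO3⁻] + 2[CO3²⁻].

[CO2*] = KH · pCO2 = 10^(−1.46) × 1.45×10^4×10^-6 = 5.028×10^-4 mol/kg
α₀ = 1/(1 + K1/[H⁺] + K1K2/[H⁺]²) = 1/(1 + 10^+1.39 + 10^-0.19) = 0.03818
DIC = [CO2*]/α₀ = 5.028×10^-4 / 0.03818 = 13.17 mmol/kg
CA = (α₁ + 2α₂)·DIC = (0.9372 + 2×0.02465) × 13.17 = 13.0 mmol/kg

CA = 13.0 mmol/kg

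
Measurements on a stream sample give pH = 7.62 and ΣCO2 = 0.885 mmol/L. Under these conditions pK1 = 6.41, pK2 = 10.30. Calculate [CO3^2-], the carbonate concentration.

[CO3²⁻] = 1.74 μmol/L

α₂ = 1 / (1 + [H⁺]/K2 + [H⁺]²/(K1K2)) = 1 / (1 + 10^+2.68 + 10^+1.47)
   = 1 / (1 + 478.63 + 29.512) = 1/509.14 = 0.001964
[CO3²⁻] = α₂ × DIC = 0.001964 × 0.885 = 0.00174 mmol/L = 1.74 μmol/L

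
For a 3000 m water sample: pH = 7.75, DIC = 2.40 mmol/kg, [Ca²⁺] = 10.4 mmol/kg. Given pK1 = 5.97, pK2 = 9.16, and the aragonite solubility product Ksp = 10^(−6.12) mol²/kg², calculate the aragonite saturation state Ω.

Ω = 1.21

α₂ = 1 / (1 + [H⁺]/K2 + [H⁺]²/(K1K2)) = 1 / (1 + 10^+1.41 + 10^-0.37)
   = 1 / (1 + 25.704 + 0.42658) = 1/27.131 = 0.03686
[CO3²⁻] = α₂ × DIC = 0.03686 × 2.40 = 0.08846 mmol/kg
Ksp = 10^(−6.12) = 7.586×10^-7
Ω = [Ca²⁺][CO3²⁻]/Ksp = (10.4×10^-3)(8.846×10^-5) / 7.586×10^-7 = 1.21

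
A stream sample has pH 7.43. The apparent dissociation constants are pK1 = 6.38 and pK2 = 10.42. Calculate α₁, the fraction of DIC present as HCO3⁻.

α₁ = 1 / (1 + [H⁺]/K1 + K2/[H⁺]) = 1 / (1 + 10^-1.05 + 10^-2.99)
   = 1 / (1 + 0.089125 + 0.0010233) = 1/1.0901 = 0.9173

α₁ = 0.917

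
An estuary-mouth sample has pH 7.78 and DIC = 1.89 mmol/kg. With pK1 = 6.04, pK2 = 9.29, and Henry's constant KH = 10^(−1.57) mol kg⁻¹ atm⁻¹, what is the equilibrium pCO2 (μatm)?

α₀ = 1 / (1 + K1/[H⁺] + K1K2/[H⁺]²) = 1 / (1 + 10^+1.74 + 10^+0.23)
   = 1 / (1 + 54.954 + 1.6982) = 1/57.652 = 0.01735
[CO2*] = α₀ × DIC = 0.01735 × 1.89 = 0.03278 mmol/kg
pCO2 = [CO2*]/KH = 3.278×10^-5 / 2.692×10^-2 = 1220 μatm

pCO2 = 1220 μatm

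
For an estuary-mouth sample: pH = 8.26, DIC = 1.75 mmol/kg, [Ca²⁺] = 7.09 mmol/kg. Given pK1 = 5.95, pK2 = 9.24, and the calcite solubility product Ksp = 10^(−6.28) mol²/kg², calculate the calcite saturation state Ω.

α₂ = 1 / (1 + [H⁺]/K2 + [H⁺]²/(K1K2)) = 1 / (1 + 10^+0.98 + 10^-1.33)
   = 1 / (1 + 9.5499 + 0.046774) = 1/10.597 = 0.09437
[CO3²⁻] = α₂ × DIC = 0.09437 × 1.75 = 0.1651 mmol/kg
Ksp = 10^(−6.28) = 5.248×10^-7
Ω = [Ca²⁺][CO3²⁻]/Ksp = (7.09×10^-3)(1.651×10^-4) / 5.248×10^-7 = 2.23

Ω = 2.23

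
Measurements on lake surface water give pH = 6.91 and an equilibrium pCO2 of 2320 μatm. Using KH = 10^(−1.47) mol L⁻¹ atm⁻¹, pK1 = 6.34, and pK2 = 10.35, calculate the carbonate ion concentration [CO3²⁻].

[CO3²⁻] = 0.106 μmol/L

[CO2*] = KH · pCO2 = 10^(−1.47) × 2320×10^-6 = 7.861×10^-5 mol/L
α₀ = 1/(1 + K1/[H⁺] + K1K2/[H⁺]²) = 1/(1 + 10^+0.57 + 10^-2.87) = 0.2120
DIC = [CO2*]/α₀ = 7.861×10^-5 / 0.2120 = 0.3708 mmol/L
[CO3²⁻] = α₂·DIC; α₂ = 0.0002860, so [CO3²⁻] = 0.0002860 × 0.3708 = 0.000106 mmol/L = 0.106 μmol/L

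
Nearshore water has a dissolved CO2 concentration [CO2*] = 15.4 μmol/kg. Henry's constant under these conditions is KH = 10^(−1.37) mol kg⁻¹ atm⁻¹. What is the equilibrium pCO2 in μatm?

pCO2 = 361 μatm

KH = 10^(−1.37) = 4.266×10^-2 mol kg⁻¹ atm⁻¹
pCO2 = [CO2*]/KH = 15.4×10^-6 / 4.266×10^-2 = 3.61×10^-4 atm = 361 μatm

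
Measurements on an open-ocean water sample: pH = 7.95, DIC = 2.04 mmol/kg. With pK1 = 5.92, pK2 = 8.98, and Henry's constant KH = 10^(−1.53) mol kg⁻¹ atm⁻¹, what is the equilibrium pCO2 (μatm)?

pCO2 = 585 μatm

α₀ = 1 / (1 + K1/[H⁺] + K1K2/[H⁺]²) = 1 / (1 + 10^+2.03 + 10^+1.00)
   = 1 / (1 + 107.15 + 10.000) = 1/118.15 = 0.008464
[CO2*] = α₀ × DIC = 0.008464 × 2.04 = 0.01727 mmol/kg = 17.27 μmol/kg
pCO2 = [CO2*]/KH = 1.727×10^-5 / 2.951×10^-2 = 585 μatm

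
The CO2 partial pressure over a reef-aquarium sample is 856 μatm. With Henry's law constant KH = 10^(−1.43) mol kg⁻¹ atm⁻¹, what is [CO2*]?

KH = 10^(−1.43) = 3.715×10^-2 mol kg⁻¹ atm⁻¹
[CO2*] = KH · pCO2 = 3.715×10^-2 × 856×10^-6 atm = 3.18×10^-5 mol/kg

[CO2*] = 31.8 μmol/kg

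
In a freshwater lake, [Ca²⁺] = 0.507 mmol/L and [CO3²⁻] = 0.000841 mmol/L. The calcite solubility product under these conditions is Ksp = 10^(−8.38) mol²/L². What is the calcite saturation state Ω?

Ω = 0.102

Ksp = 10^(−8.38) = 4.169×10^-9
Ω = [Ca²⁺][CO3²⁻]/Ksp = (0.507×10^-3)(0.000841×10^-3) / 4.169×10^-9 = 0.102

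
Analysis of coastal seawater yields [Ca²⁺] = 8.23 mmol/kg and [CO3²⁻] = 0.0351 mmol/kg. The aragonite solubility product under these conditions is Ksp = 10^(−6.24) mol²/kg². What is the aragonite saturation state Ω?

Ksp = 10^(−6.24) = 5.754×10^-7
Ω = [Ca²⁺][CO3²⁻]/Ksp = (8.23×10^-3)(0.0351×10^-3) / 5.754×10^-7 = 0.502

Ω = 0.502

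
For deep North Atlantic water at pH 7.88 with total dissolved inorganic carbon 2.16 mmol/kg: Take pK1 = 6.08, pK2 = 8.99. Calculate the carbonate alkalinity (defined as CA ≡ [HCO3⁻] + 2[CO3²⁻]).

CA = 2.28 mmol/kg

CA = [HCO3⁻] + 2[CO3²⁻] = (α₁ + 2α₂)·DIC
At pH 7.88: [H⁺]/K1 = 10^-1.80 = 0.015849, K2/[H⁺] = 10^-1.11 = 0.077625
α₁ = 1/(1 + 0.015849 + 0.077625) = 1/1.0935 = 0.9145; α₂ = α₁·K2/[H⁺] = 0.07099
α₁ + 2α₂ = 1.0565
CA = 1.0565 × 2.16 = 2.28 mmol/kg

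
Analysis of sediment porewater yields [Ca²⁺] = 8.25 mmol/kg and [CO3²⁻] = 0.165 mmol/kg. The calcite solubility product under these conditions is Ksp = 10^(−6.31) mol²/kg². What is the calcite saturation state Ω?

Ω = 2.78

Ksp = 10^(−6.31) = 4.898×10^-7
Ω = [Ca²⁺][CO3²⁻]/Ksp = (8.25×10^-3)(0.165×10^-3) / 4.898×10^-7 = 2.78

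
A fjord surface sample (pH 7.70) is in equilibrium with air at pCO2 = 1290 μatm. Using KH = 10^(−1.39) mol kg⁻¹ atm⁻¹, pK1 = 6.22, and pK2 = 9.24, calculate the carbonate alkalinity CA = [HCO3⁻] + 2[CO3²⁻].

CA = 1.68 mmol/kg

[CO2*] = KH · pCO2 = 10^(−1.39) × 1290×10^-6 = 5.255×10^-5 mol/kg
α₀ = 1/(1 + K1/[H⁺] + K1K2/[H⁺]²) = 1/(1 + 10^+1.48 + 10^-0.06) = 0.03118
DIC = [CO2*]/α₀ = 5.255×10^-5 / 0.03118 = 1.685 mmol/kg
CA = (α₁ + 2α₂)·DIC = (0.9417 + 2×0.02716) × 1.685 = 1.68 mmol/kg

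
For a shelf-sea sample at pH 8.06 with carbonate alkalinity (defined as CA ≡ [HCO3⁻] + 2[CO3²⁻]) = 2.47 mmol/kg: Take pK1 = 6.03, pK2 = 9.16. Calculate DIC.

DIC = 2.32 mmol/kg

CA = [HCO3⁻] + 2[CO3²⁻] = (α₁ + 2α₂)·DIC
At pH 8.06: [H⁺]/K1 = 10^-2.03 = 0.0093325, K2/[H⁺] = 10^-1.10 = 0.079433
α₁ = 1/(1 + 0.0093325 + 0.079433) = 1/1.0888 = 0.9185; α₂ = α₁·K2/[H⁺] = 0.07296
α₁ + 2α₂ = 1.0644
DIC = CA / (α₁ + 2α₂) = 2.47 / 1.0644 = 2.32 mmol/kg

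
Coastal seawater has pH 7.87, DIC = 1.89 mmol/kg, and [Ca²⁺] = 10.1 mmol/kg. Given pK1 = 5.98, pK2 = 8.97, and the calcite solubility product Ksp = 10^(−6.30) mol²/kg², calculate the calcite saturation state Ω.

Ω = 2.77

α₂ = 1 / (1 + [H⁺]/K2 + [H⁺]²/(K1K2)) = 1 / (1 + 10^+1.10 + 10^-0.79)
   = 1 / (1 + 12.589 + 0.16218) = 1/13.751 = 0.07272
[CO3²⁻] = α₂ × DIC = 0.07272 × 1.89 = 0.1374 mmol/kg
Ksp = 10^(−6.30) = 5.012×10^-7
Ω = [Ca²⁺][CO3²⁻]/Ksp = (10.1×10^-3)(1.374×10^-4) / 5.012×10^-7 = 2.77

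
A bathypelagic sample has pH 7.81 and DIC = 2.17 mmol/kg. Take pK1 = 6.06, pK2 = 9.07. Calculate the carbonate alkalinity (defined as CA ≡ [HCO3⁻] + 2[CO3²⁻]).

CA = 2.25 mmol/kg

CA = [HCO3⁻] + 2[CO3²⁻] = (α₁ + 2α₂)·DIC
At pH 7.81: [H⁺]/K1 = 10^-1.75 = 0.017783, K2/[H⁺] = 10^-1.26 = 0.054954
α₁ = 1/(1 + 0.017783 + 0.054954) = 1/1.0727 = 0.9322; α₂ = α₁·K2/[H⁺] = 0.05123
α₁ + 2α₂ = 1.0347
CA = 1.0347 × 2.17 = 2.25 mmol/kg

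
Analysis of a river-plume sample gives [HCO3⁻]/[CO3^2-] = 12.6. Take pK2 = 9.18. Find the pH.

From K2 = [H⁺][CO3^2-]/[HCO3⁻]:  pH = pK2 − log₁₀([HCO3⁻]/[CO3^2-])
log₁₀(12.6) = +1.100
pH = 9.18 − (+1.100) = 8.08

pH = 8.08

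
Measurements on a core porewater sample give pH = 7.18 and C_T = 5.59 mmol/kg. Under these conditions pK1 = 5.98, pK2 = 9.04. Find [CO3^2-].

[CO3²⁻] = 0.0717 mmol/kg

α₂ = 1 / (1 + [H⁺]/K2 + [H⁺]²/(K1K2)) = 1 / (1 + 10^+1.86 + 10^+0.66)
   = 1 / (1 + 72.444 + 4.5709) = 1/78.014 = 0.01282
[CO3²⁻] = α₂ × DIC = 0.01282 × 5.59 = 0.0717 mmol/kg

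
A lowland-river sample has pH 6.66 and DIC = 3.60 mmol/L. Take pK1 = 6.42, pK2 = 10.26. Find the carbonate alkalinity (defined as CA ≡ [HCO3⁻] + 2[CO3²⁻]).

CA = 2.29 mmol/L

CA = [HCO3⁻] + 2[CO3²⁻] = (α₁ + 2α₂)·DIC
At pH 6.66: [H⁺]/K1 = 10^-0.24 = 0.57544, K2/[H⁺] = 10^-3.60 = 0.00025119
α₁ = 1/(1 + 0.57544 + 0.00025119) = 1/1.5757 = 0.6346; α₂ = α₁·K2/[H⁺] = 0.0001594
α₁ + 2α₂ = 0.6350
CA = 0.6350 × 3.60 = 2.29 mmol/L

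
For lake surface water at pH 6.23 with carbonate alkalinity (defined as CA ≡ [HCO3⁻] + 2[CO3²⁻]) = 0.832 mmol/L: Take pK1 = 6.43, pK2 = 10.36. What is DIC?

CA = [HCO3⁻] + 2[CO3²⁻] = (α₁ + 2α₂)·DIC
At pH 6.23: [H⁺]/K1 = 10^0.20 = 1.5849, K2/[H⁺] = 10^-4.13 = 7.4131×10^-5
α₁ = 1/(1 + 1.5849 + 7.4131×10^-5) = 1/2.5850 = 0.3869; α₂ = α₁·K2/[H⁺] = 2.868×10^-5
α₁ + 2α₂ = 0.3869
DIC = CA / (α₁ + 2α₂) = 0.832 / 0.3869 = 2.15 mmol/L

DIC = 2.15 mmol/L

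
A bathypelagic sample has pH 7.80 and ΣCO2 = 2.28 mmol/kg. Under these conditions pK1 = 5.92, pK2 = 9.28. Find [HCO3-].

α₁ = 1 / (1 + [H⁺]/K1 + K2/[H⁺]) = 1 / (1 + 10^-1.88 + 10^-1.48)
   = 1 / (1 + 0.013183 + 0.033113) = 1/1.0463 = 0.9558
[HCO3⁻] = α₁ × DIC = 0.9558 × 2.28 = 2.18 mmol/kg

[HCO3⁻] = 2.18 mmol/kg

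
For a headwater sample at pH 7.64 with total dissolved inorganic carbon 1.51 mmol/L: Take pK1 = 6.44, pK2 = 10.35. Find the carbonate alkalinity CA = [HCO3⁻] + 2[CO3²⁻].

CA = 1.42 mmol/L

CA = [HCO3⁻] + 2[CO3²⁻] = (α₁ + 2α₂)·DIC
At pH 7.64: [H⁺]/K1 = 10^-1.20 = 0.063096, K2/[H⁺] = 10^-2.71 = 0.0019498
α₁ = 1/(1 + 0.063096 + 0.0019498) = 1/1.0650 = 0.9389; α₂ = α₁·K2/[H⁺] = 0.001831
α₁ + 2α₂ = 0.9426
CA = 0.9426 × 1.51 = 1.42 mmol/L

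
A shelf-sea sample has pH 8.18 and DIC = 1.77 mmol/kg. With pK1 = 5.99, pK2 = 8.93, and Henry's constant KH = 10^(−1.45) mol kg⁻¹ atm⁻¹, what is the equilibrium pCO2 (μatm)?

α₀ = 1 / (1 + K1/[H⁺] + K1K2/[H⁺]²) = 1 / (1 + 10^+2.19 + 10^+1.44)
   = 1 / (1 + 154.88 + 27.542) = 1/183.42 = 0.005452
[CO2*] = α₀ × DIC = 0.005452 × 1.77 = 0.009650 mmol/kg = 9.650 μmol/kg
pCO2 = [CO2*]/KH = 9.650×10^-6 / 3.548×10^-2 = 272 μatm

pCO2 = 272 μatm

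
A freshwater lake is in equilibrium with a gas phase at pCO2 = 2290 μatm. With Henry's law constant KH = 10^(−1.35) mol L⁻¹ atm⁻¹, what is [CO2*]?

[CO2*] = 102 μmol/L

KH = 10^(−1.35) = 4.467×10^-2 mol L⁻¹ atm⁻¹
[CO2*] = KH · pCO2 = 4.467×10^-2 × 2290×10^-6 atm = 1.02×10^-4 mol/L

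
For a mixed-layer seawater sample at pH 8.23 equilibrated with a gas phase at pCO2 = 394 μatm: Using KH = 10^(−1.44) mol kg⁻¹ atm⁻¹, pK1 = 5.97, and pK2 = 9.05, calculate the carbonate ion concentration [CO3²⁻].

[CO2*] = KH · pCO2 = 10^(−1.44) × 394×10^-6 = 1.431×10^-5 mol/kg
α₀ = 1/(1 + K1/[H⁺] + K1K2/[H⁺]²) = 1/(1 + 10^+2.26 + 10^+1.44) = 0.004750
DIC = [CO2*]/α₀ = 1.431×10^-5 / 0.004750 = 3.011 mmol/kg
[CO3²⁻] = α₂·DIC; α₂ = 0.1308, so [CO3²⁻] = 0.1308 × 3.011 = 0.394 mmol/kg

[CO3²⁻] = 0.394 mmol/kg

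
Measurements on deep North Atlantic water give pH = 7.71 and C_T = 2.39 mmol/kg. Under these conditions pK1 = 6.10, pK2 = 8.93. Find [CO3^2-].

α₂ = 1 / (1 + [H⁺]/K2 + [H⁺]²/(K1K2)) = 1 / (1 + 10^+1.22 + 10^-0.39)
   = 1 / (1 + 16.596 + 0.40738) = 1/18.003 = 0.05555
[CO3²⁻] = α₂ × DIC = 0.05555 × 2.39 = 0.133 mmol/kg

[CO3²⁻] = 0.133 mmol/kg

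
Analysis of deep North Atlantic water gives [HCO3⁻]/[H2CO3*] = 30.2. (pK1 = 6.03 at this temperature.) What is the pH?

pH = 7.51

From K1 = [H⁺][HCO3⁻]/[H2CO3*]:  pH = pK1 + log₁₀([HCO3⁻]/[H2CO3*])
log₁₀(30.2) = +1.480
pH = 6.03 + (+1.480) = 7.51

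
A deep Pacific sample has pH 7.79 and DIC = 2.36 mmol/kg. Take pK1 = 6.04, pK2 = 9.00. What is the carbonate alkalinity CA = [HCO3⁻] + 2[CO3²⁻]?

CA = [HCO3⁻] + 2[CO3²⁻] = (α₁ + 2α₂)·DIC
At pH 7.79: [H⁺]/K1 = 10^-1.75 = 0.017783, K2/[H⁺] = 10^-1.21 = 0.061660
α₁ = 1/(1 + 0.017783 + 0.061660) = 1/1.0794 = 0.9264; α₂ = α₁·K2/[H⁺] = 0.05712
α₁ + 2α₂ = 1.0406
CA = 1.0406 × 2.36 = 2.46 mmol/kg

CA = 2.46 mmol/kg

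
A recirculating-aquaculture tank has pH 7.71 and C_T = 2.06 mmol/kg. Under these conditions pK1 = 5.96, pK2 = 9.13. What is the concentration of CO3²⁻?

[CO3²⁻] = 0.0742 mmol/kg

α₂ = 1 / (1 + [H⁺]/K2 + [H⁺]²/(K1K2)) = 1 / (1 + 10^+1.42 + 10^-0.33)
   = 1 / (1 + 26.303 + 0.46774) = 1/27.770 = 0.03601
[CO3²⁻] = α₂ × DIC = 0.03601 × 2.06 = 0.0742 mmol/kg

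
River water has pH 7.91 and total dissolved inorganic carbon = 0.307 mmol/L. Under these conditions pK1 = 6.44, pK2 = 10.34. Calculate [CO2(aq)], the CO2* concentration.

[CO2*] = 10.0 μmol/L

α₀ = 1 / (1 + K1/[H⁺] + K1K2/[H⁺]²) = 1 / (1 + 10^+1.47 + 10^-0.96)
   = 1 / (1 + 29.512 + 0.10965) = 1/30.622 = 0.03266
[CO2*] = α₀ × DIC = 0.03266 × 0.307 = 0.0100 mmol/L = 10.0 μmol/L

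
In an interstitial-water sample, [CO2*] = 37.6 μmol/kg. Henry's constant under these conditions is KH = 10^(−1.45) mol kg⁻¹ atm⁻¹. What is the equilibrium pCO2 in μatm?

KH = 10^(−1.45) = 3.548×10^-2 mol kg⁻¹ atm⁻¹
pCO2 = [CO2*]/KH = 37.6×10^-6 / 3.548×10^-2 = 1.06×10^-3 atm = 1060 μatm

pCO2 = 1060 μatm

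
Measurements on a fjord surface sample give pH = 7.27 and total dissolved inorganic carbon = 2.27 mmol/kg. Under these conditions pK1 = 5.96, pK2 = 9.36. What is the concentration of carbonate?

α₂ = 1 / (1 + [H⁺]/K2 + [H⁺]²/(K1K2)) = 1 / (1 + 10^+2.09 + 10^+0.78)
   = 1 / (1 + 123.03 + 6.0256) = 1/130.05 = 0.007689
[CO3²⁻] = α₂ × DIC = 0.007689 × 2.27 = 0.0175 mmol/kg = 17.5 μmol/kg

[CO3²⁻] = 17.5 μmol/kg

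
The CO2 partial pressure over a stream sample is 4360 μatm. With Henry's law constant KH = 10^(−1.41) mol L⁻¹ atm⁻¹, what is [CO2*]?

KH = 10^(−1.41) = 3.890×10^-2 mol L⁻¹ atm⁻¹
[CO2*] = KH · pCO2 = 3.890×10^-2 × 4360×10^-6 atm = 1.70×10^-4 mol/L

[CO2*] = 170 μmol/L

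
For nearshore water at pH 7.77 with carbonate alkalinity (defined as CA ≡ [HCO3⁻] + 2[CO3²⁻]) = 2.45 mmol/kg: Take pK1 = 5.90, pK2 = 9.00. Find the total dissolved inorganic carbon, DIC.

DIC = 2.35 mmol/kg

CA = [HCO3⁻] + 2[CO3²⁻] = (α₁ + 2α₂)·DIC
At pH 7.77: [H⁺]/K1 = 10^-1.87 = 0.013490, K2/[H⁺] = 10^-1.23 = 0.058884
α₁ = 1/(1 + 0.013490 + 0.058884) = 1/1.0724 = 0.9325; α₂ = α₁·K2/[H⁺] = 0.05491
α₁ + 2α₂ = 1.0423
DIC = CA / (α₁ + 2α₂) = 2.45 / 1.0423 = 2.35 mmol/kg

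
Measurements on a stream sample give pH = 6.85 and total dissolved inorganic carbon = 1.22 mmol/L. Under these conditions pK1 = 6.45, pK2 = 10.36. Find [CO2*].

[CO2*] = 0.347 mmol/L

α₀ = 1 / (1 + K1/[H⁺] + K1K2/[H⁺]²) = 1 / (1 + 10^+0.40 + 10^-3.11)
   = 1 / (1 + 2.5119 + 0.00077625) = 1/3.5127 = 0.2847
[CO2*] = α₀ × DIC = 0.2847 × 1.22 = 0.347 mmol/L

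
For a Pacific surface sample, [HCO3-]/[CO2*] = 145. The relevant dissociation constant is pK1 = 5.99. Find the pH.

pH = 8.15

From K1 = [H⁺][HCO3-]/[CO2*]:  pH = pK1 + log₁₀([HCO3-]/[CO2*])
log₁₀(145) = +2.161
pH = 5.99 + (+2.161) = 8.15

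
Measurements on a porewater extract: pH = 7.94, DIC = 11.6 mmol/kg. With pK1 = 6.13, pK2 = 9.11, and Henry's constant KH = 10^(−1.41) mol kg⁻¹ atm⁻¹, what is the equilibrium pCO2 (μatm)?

pCO2 = 4260 μatm

α₀ = 1 / (1 + K1/[H⁺] + K1K2/[H⁺]²) = 1 / (1 + 10^+1.81 + 10^+0.64)
   = 1 / (1 + 64.565 + 4.3652) = 1/69.931 = 0.01430
[CO2*] = α₀ × DIC = 0.01430 × 11.6 = 0.1659 mmol/kg
pCO2 = [CO2*]/KH = 1.659×10^-4 / 3.890×10^-2 = 4260 μatm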